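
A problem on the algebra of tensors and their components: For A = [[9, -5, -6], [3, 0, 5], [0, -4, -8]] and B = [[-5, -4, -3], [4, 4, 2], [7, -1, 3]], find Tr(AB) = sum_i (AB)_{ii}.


Tr(AB) = sum_i (AB)_{ii} where (AB)_{ii} = sum_k A_{ik} B_{ki}.
(AB)_{11} = 9*-5 + -5*4 + -6*7 = -107
(AB)_{22} = 3*-4 + 0*4 + 5*-1 = -17
(AB)_{33} = 0*-3 + -4*2 + -8*3 = -32
Tr(AB) = -107 + -17 + -32 = -156

-156


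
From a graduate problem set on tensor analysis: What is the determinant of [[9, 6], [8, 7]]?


For a 2x2 matrix [[a, b], [c, d]], det = a*d - b*c.
a = 9, b = 6, c = 8, d = 7
a*d = 9 * 7 = 63
b*c = 6 * 8 = 48
det = 63 - 48 = 15

15


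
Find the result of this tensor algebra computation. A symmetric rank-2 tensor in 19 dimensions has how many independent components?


A symmetric rank-2 tensor in d dimensions has d(d+1)/2 independent components.
d = 19
d(d+1)/2 = 19 * 20 / 2 = 380 / 2 = 190

190


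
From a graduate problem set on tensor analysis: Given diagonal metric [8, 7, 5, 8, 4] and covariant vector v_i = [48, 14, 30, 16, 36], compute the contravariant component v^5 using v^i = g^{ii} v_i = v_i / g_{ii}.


To raise an index with a diagonal metric: v^i = v_i / g_{ii}.
For index 5: v_5 = 36, g_{55} = 4
v^5 = 36 / 4 = 9

9


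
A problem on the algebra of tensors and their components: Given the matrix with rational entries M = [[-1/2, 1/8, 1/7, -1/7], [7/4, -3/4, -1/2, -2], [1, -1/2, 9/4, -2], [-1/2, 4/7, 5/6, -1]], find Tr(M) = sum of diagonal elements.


The trace is the sum of diagonal entries.
Diagonal: M[1,1] = -1/2, M[2,2] = -3/4, M[3,3] = 9/4, M[4,4] = -1
Tr(M) = -1/2 + -3/4 + 9/4 + -1
Computing step by step:
After adding M[1,1]: -1/2
After adding M[2,2]: -5/4
After adding M[3,3]: 1
After adding M[4,4]: 0
Tr(M) = 0

0


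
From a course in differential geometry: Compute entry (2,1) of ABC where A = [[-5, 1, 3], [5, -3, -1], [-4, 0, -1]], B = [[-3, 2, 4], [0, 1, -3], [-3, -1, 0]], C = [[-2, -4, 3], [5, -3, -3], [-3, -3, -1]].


(ABC)_{21} = sum_m (AB)_{2m} C_{m1}. First compute row 2 of AB.
(AB)_{21} = 5*-3 + -3*0 + -1*-3 = -12
(AB)_{22} = 5*2 + -3*1 + -1*-1 = 8
(AB)_{23} = 5*4 + -3*-3 + -1*0 = 29
Now contract with column 1 of C:
(AB)_{21} * C_{11} = -12 * -2 = 24
(AB)_{22} * C_{21} = 8 * 5 = 40
(AB)_{23} * C_{31} = 29 * -3 = -87
(ABC)_{21} = 24 + 40 + -87 = -23

-23


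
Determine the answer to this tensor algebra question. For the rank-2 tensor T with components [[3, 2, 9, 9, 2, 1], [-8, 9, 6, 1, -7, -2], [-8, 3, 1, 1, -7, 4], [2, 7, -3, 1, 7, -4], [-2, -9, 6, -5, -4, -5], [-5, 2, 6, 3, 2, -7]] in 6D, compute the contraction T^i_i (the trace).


The contraction (trace) of a rank-2 tensor is the sum of its diagonal elements.
Diagonal entries: A[1,1] = 3, A[2,2] = 9, A[3,3] = 1, A[4,4] = 1, A[5,5] = -4, A[6,6] = -7
Tr(A) = 3 + 9 + 1 + 1 + -4 + -7 = 3

3


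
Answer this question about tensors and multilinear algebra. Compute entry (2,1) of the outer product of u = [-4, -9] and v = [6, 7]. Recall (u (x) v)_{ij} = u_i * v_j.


The outer product entry T_{ij} = u_i * v_j.
We need i=2, j=1.
u_2 = -9, v_1 = 6
T_{2,1} = -9 * 6 = -54

-54


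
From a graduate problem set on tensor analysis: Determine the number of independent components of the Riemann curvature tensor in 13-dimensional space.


The Riemann tensor in d dimensions has d^2(d^2 - 1)/12 independent components.
d = 13, so d^2 = 169
d^2 - 1 = 168
d^2(d^2 - 1) = 169 * 168 = 28392
Divide by 12: 28392 / 12 = 2366

2366


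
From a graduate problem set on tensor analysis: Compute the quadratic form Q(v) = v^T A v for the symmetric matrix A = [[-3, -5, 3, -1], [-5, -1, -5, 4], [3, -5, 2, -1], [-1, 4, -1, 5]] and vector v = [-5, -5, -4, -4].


First compute Av:
(Av)_1 = -3*-5 + -5*-5 + 3*-4 + -1*-4 = 32
(Av)_2 = -5*-5 + -1*-5 + -5*-4 + 4*-4 = 34
(Av)_3 = 3*-5 + -5*-5 + 2*-4 + -1*-4 = 6
(Av)_4 = -1*-5 + 4*-5 + -1*-4 + 5*-4 = -31
Av = [32, 34, 6, -31]
Then v^T (Av) = -5*32 + -5*34 + -4*6 + -4*-31
= -160 + -170 + -24 + 124 = -230

-230


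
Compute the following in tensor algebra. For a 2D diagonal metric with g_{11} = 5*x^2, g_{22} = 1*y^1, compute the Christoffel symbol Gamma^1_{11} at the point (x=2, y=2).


For a diagonal metric, Gamma^k_{ij} = (1/2) g^{kk} (dg_{ik}/dx_j + dg_{jk}/dx_i - dg_{ij}/dx_k).
The metric is diagonal, so g_{ab} = 0 for a != b.
At the given point: g_{11} = 20, g_{22} = 2
g^{11} = 1/20
dg_{11}/dx_1 = dg_{11}/dx_1 = 20
dg_{11}/dx_1 = dg_{11}/dx_1 = 20
dg_{11}/dx_1 = dg_{11}/dx_1 = 20
Numerator = 20 + 20 - 20 = 20
Gamma^1_{11} = 20 / (2 * 20) = 1/2

1/2


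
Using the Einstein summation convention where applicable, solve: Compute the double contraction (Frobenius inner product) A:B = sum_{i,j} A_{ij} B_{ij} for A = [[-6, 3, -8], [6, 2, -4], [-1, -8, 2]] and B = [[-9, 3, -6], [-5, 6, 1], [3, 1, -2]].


A:B = sum over all i,j of A_{ij} * B_{ij}.
Row 1: -6*-9=54, 3*3=9, -8*-6=48 => row sum = 111
Row 2: 6*-5=-30, 2*6=12, -4*1=-4 => row sum = -22
Row 3: -1*3=-3, -8*1=-8, 2*-2=-4 => row sum = -15
Total = 111 + -22 + -15 = 74

74


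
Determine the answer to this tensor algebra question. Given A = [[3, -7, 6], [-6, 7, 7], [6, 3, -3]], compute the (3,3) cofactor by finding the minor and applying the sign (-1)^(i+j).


To find cofactor C_{33}, delete row 3 and column 3.
The resulting 2x2 submatrix is: [[3, -7], [-6, 7]]
Minor M_{33} = 3*7 - -7*-6
  = 21 - 42 = -21
Sign = (-1)^(3+3) = (-1)^6 = 1
Cofactor C_{33} = 1 * -21 = -21

-21


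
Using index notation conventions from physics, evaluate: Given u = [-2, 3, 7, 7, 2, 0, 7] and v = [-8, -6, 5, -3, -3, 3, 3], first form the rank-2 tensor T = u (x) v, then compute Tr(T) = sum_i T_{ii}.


The outer product gives T_{ij} = u_i v_j.
The trace (contraction) is Tr(T) = sum_i T_{ii} = sum_i u_i v_i.
Diagonal entries:
T_{11} = u_1 * v_1 = -2 * -8 = 16
T_{22} = u_2 * v_2 = 3 * -6 = -18
T_{33} = u_3 * v_3 = 7 * 5 = 35
T_{44} = u_4 * v_4 = 7 * -3 = -21
T_{55} = u_5 * v_5 = 2 * -3 = -6
T_{66} = u_6 * v_6 = 0 * 3 = 0
T_{77} = u_7 * v_7 = 7 * 3 = 21
Tr(T) = 16 + -18 + 35 + -21 + -6 + 0 + 21 = 27

27


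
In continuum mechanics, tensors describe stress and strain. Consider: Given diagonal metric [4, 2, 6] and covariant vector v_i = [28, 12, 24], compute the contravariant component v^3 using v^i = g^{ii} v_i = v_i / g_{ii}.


To raise an index with a diagonal metric: v^i = v_i / g_{ii}.
For index 3: v_3 = 24, g_{33} = 6
v^3 = 24 / 6 = 4

4


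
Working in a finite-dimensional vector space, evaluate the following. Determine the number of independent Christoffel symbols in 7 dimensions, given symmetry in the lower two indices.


Christoffel symbols Gamma^k_{ij} are symmetric in i,j, so there are d * d(d+1)/2 independent symbols.
d = 7
d(d+1)/2 = 7 * 8 / 2 = 28
Total = 7 * 28 = 196

196


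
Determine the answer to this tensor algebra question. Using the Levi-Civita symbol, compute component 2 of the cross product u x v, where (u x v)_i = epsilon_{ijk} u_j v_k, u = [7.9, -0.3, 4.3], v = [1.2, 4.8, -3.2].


(u x v)_2 = sum_{j,k} epsilon_{2jk} u_j v_k. Only permutations of (1,2,3) contribute; the two non-zero terms are:
eps_{213} u_1 v_3 = -1 * 7.9 * -3.2 = 25.28
eps_{231} u_3 v_1 = 1 * 4.3 * 1.2 = 5.16
(u x v)_2 = 30.44

30.44


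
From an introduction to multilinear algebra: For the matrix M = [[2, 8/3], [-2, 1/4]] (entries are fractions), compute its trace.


The trace is the sum of diagonal entries.
Diagonal: M[1,1] = 2, M[2,2] = 1/4
Tr(M) = 2 + 1/4
Computing step by step:
After adding M[1,1]: 2
After adding M[2,2]: 9/4
Tr(M) = 9/4

9/4


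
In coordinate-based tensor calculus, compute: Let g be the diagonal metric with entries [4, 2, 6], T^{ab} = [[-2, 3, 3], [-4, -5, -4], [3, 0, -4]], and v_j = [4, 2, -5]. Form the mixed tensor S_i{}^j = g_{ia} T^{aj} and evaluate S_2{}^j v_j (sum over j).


Step 1: lower the first index. For a diagonal metric, g_{ia} T^{aj} = g_{ii} T^{ij} (no sum on i).
g_{22} = 2
S_2{}^1 = 2 * T^{21} = 2 * -4 = -8
S_2{}^2 = 2 * T^{22} = 2 * -5 = -10
S_2{}^3 = 2 * T^{23} = 2 * -4 = -8
Step 2: contract S_2{}^j with v_j.
S_2{}^1 * v_1 = -8 * 4 = -32
S_2{}^2 * v_2 = -10 * 2 = -20
S_2{}^3 * v_3 = -8 * -5 = 40
Result = -32 + -20 + 40 = -12

-12


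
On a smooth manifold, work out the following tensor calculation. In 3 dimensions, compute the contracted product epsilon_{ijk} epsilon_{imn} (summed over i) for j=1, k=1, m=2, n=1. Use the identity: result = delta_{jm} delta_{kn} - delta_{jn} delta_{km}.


Using the identity: epsilon_{ijk} epsilon_{imn} = delta_{jm} delta_{kn} - delta_{jn} delta_{km}.
delta_{12} = 0
delta_{11} = 1
delta_{11} = 1
delta_{12} = 0
Result = 0 * 1 - 1 * 0 = 0 - 0 = 0

0


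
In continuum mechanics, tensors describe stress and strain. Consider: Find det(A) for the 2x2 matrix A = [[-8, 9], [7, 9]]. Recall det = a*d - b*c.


For a 2x2 matrix [[a, b], [c, d]], det = a*d - b*c.
a = -8, b = 9, c = 7, d = 9
a*d = -8 * 9 = -72
b*c = 9 * 7 = 63
det = -72 - 63 = -135

-135


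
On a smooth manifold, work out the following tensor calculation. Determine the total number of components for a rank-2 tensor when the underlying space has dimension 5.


The number of components of a rank-r tensor in d dimensions is d^r.
Here d = 5 and r = 2.
5^2 = 25

25


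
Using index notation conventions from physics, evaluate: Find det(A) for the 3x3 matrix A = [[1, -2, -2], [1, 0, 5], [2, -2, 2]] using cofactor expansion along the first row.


Expanding along the first row, det(A) = a11*M_11 - a12*M_12 + a13*M_13, where M_1j is the (1,j) minor.
Minor M_11 = 0*2 - 5*-2 = 10
Minor M_12 = 1*2 - 5*2 = -8
Minor M_13 = 1*-2 - 0*2 = -2
det = 1*(10) - -2*(-8) + -2*(-2)
    = 10 - 16 + 4
    = -2

-2


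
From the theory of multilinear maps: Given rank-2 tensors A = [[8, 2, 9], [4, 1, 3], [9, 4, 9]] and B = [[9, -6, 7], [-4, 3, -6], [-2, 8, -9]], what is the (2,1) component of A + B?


Tensor addition is component-wise: (A + B)_{ij} = A_{ij} + B_{ij}.
A_{21} = 4
B_{21} = -4
(A + B)_{21} = 4 + -4 = 0

0


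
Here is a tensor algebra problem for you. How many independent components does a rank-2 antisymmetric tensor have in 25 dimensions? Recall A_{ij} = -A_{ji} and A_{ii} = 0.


An antisymmetric rank-2 tensor satisfies A_{ij} = -A_{ji}, so diagonal entries are zero.
The independent components are the upper-triangular entries: C(n, 2) = n(n-1)/2.
n = 25
C(25, 2) = 25 * 24 / 2 = 600 / 2 = 300

300


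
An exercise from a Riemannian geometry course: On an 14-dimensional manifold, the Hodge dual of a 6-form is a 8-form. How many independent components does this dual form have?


The Hodge dual of a p-form on an n-dimensional manifold is an (n-p)-form.
n = 14, p = 6, so dual degree = 14 - 6 = 8
The number of components is C(n, n-p) = C(14, 8) = 3003

3003


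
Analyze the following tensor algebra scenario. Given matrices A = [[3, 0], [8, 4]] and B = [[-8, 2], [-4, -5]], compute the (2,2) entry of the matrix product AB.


(AB)_{ij} = sum_k A_{ik} B_{kj}.
For i=2, j=2:
A_{21} * B_{12} = 8 * 2 = 16
A_{22} * B_{22} = 4 * -5 = -20
Sum = 16 + -20 = -4

-4


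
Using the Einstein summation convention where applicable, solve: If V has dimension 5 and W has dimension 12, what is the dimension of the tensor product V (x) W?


The dimension of a tensor product is the product of dimensions.
dim(V) = 5, dim(W) = 12
dim(V (x) W) = 5 * 12 = 60

60


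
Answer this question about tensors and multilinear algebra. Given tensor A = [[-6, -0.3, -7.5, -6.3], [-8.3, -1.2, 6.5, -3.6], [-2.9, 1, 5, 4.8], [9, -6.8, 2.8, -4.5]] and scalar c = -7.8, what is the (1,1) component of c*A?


Scalar multiplication: (cA)_{ij} = c * A_{ij}.
c = -7.8
A_{11} = -6
(cA)_{11} = -7.8 * -6 = 46.8

46.8


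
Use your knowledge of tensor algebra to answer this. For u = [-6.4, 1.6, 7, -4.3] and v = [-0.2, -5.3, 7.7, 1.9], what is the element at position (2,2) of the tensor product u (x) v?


The outer product entry T_{ij} = u_i * v_j.
We need i=2, j=2.
u_2 = 1.6, v_2 = -5.3
T_{2,2} = 1.6 * -5.3 = -8.48

-8.48


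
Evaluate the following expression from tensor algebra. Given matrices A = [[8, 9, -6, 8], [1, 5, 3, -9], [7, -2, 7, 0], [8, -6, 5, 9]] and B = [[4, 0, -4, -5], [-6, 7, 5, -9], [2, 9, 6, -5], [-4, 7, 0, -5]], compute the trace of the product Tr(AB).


Tr(AB) = sum_i (AB)_{ii} where (AB)_{ii} = sum_k A_{ik} B_{ki}.
(AB)_{11} = 8*4 + 9*-6 + -6*2 + 8*-4 = -66
(AB)_{22} = 1*0 + 5*7 + 3*9 + -9*7 = -1
(AB)_{33} = 7*-4 + -2*5 + 7*6 + 0*0 = 4
(AB)_{44} = 8*-5 + -6*-9 + 5*-5 + 9*-5 = -56
Tr(AB) = -66 + -1 + 4 + -56 = -119

-119


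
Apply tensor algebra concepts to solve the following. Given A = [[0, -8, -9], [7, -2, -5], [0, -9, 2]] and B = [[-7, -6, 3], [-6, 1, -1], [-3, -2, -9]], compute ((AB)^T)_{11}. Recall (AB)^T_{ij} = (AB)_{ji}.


(AB)^T_{ij} = (AB)_{ji} = sum_k A_{jk} B_{ki}.
For i=1, j=1 we need (AB)_{11}:
A_{11} * B_{11} = 0 * -7 = 0
A_{12} * B_{21} = -8 * -6 = 48
A_{13} * B_{31} = -9 * -3 = 27
Sum = 0 + 48 + 27 = 75

75


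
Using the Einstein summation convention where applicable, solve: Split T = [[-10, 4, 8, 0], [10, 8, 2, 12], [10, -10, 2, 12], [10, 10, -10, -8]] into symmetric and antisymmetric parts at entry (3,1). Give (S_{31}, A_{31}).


T_{31} = 10
T_{13} = 8
S_{31} = (10 + 8)/2 = 18/2 = 9
A_{31} = (10 - 8)/2 = 2/2 = 1
Check: S + A = 9 + 1 = 10 = T_{31}.

(9, 1)


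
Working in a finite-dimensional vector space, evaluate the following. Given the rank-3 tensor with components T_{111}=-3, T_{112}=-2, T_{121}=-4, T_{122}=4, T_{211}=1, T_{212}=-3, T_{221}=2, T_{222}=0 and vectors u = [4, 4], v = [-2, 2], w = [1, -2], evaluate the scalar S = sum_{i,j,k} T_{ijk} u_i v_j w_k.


S = sum over i,j,k of T_{ijk} u_i v_j w_k. Expanding all 8 terms:
T_{111}*u_1*v_1*w_1 = -3*4*-2*1 = 24  (running total: 24)
T_{112}*u_1*v_1*w_2 = -2*4*-2*-2 = -32  (running total: -8)
T_{121}*u_1*v_2*w_1 = -4*4*2*1 = -32  (running total: -40)
T_{122}*u_1*v_2*w_2 = 4*4*2*-2 = -64  (running total: -104)
T_{211}*u_2*v_1*w_1 = 1*4*-2*1 = -8  (running total: -112)
T_{212}*u_2*v_1*w_2 = -3*4*-2*-2 = -48  (running total: -160)
T_{221}*u_2*v_2*w_1 = 2*4*2*1 = 16  (running total: -144)
T_{222}*u_2*v_2*w_2 = 0*4*2*-2 = 0  (running total: -144)
S = -144

-144


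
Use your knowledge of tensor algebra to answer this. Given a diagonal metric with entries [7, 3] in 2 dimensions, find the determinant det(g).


For a diagonal metric, the determinant is the product of diagonal entries.
Diagonal entries: 7, 3
det(g) = 7 * 3 = 21

21


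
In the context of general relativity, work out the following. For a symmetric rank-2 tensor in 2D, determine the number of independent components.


A symmetric rank-2 tensor in d dimensions has d(d+1)/2 independent components.
d = 2
d(d+1)/2 = 2 * 3 / 2 = 6 / 2 = 3

3


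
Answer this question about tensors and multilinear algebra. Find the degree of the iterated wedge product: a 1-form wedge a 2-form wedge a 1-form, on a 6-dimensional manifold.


The degree of a wedge product is the sum of the degrees of the individual forms.
Degrees: 1, 2, 1
Total degree = 1 + 2 + 1 = 4

4


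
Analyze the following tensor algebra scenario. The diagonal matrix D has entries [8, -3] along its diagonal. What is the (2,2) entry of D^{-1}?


For a diagonal matrix, the inverse has entries (D^{-1})_{ii} = 1/d_{ii}.
The diagonal entries are: d_{11} = 8, d_{22} = -3
We need (D^{-1})_{22} = 1/d_{22} = 1/-3 = -1/3

-1/3


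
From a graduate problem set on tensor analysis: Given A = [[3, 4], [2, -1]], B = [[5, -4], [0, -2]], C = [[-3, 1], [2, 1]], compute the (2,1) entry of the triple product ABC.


(ABC)_{21} = sum_m (AB)_{2m} C_{m1}. First compute row 2 of AB.
(AB)_{21} = 2*5 + -1*0 = 10
(AB)_{22} = 2*-4 + -1*-2 = -6
Now contract with column 1 of C:
(AB)_{21} * C_{11} = 10 * -3 = -30
(AB)_{22} * C_{21} = -6 * 2 = -12
(ABC)_{21} = -30 + -12 = -42

-42


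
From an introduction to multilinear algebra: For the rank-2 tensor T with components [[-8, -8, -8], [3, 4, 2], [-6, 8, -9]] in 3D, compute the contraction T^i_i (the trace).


The contraction (trace) of a rank-2 tensor is the sum of its diagonal elements.
Diagonal entries: A[1,1] = -8, A[2,2] = 4, A[3,3] = -9
Tr(A) = -8 + 4 + -9 = -13

-13


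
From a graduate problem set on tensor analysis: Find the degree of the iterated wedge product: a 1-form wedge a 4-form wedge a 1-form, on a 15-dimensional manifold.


The degree of a wedge product is the sum of the degrees of the individual forms.
Degrees: 1, 4, 1
Total degree = 1 + 4 + 1 = 6

6


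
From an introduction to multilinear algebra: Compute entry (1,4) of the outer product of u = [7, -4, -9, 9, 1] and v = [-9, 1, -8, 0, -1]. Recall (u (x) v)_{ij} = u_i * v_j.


The outer product entry T_{ij} = u_i * v_j.
We need i=1, j=4.
u_1 = 7, v_4 = 0
T_{1,4} = 7 * 0 = 0

0


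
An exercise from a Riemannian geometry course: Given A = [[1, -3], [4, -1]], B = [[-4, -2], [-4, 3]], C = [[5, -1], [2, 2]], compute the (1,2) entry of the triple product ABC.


(ABC)_{12} = sum_m (AB)_{1m} C_{m2}. First compute row 1 of AB.
(AB)_{11} = 1*-4 + -3*-4 = 8
(AB)_{12} = 1*-2 + -3*3 = -11
Now contract with column 2 of C:
(AB)_{11} * C_{12} = 8 * -1 = -8
(AB)_{12} * C_{22} = -11 * 2 = -22
(ABC)_{12} = -8 + -22 = -30

-30


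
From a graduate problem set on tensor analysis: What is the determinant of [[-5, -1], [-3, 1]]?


For a 2x2 matrix [[a, b], [c, d]], det = a*d - b*c.
a = -5, b = -1, c = -3, d = 1
a*d = -5 * 1 = -5
b*c = -1 * -3 = 3
det = -5 - 3 = -8

-8


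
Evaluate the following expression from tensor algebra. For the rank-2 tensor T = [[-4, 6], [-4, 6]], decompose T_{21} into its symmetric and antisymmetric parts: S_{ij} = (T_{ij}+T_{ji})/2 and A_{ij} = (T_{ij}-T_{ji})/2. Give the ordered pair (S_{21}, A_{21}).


T_{21} = -4
T_{12} = 6
S_{21} = (-4 + 6)/2 = 2/2 = 1
A_{21} = (-4 - 6)/2 = -10/2 = -5
Check: S + A = 1 + -5 = -4 = T_{21}.

(1, -5)


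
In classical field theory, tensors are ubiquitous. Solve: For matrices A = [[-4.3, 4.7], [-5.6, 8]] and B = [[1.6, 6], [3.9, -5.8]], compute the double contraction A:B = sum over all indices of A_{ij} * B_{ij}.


A:B = sum over all i,j of A_{ij} * B_{ij}.
Row 1: -4.3*1.6=-6.88, 4.7*6=28.2 => row sum = 21.32
Row 2: -5.6*3.9=-21.84, 8*-5.8=-46.4 => row sum = -68.24
Total = 21.32 + -68.24 = -46.92

-46.92


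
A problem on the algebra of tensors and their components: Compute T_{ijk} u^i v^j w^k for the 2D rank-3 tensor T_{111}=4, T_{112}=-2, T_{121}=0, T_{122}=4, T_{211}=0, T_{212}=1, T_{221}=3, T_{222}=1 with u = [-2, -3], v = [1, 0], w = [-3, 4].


S = sum over i,j,k of T_{ijk} u_i v_j w_k. Expanding all 8 terms:
T_{111}*u_1*v_1*w_1 = 4*-2*1*-3 = 24  (running total: 24)
T_{112}*u_1*v_1*w_2 = -2*-2*1*4 = 16  (running total: 40)
T_{121}*u_1*v_2*w_1 = 0*-2*0*-3 = 0  (running total: 40)
T_{122}*u_1*v_2*w_2 = 4*-2*0*4 = 0  (running total: 40)
T_{211}*u_2*v_1*w_1 = 0*-3*1*-3 = 0  (running total: 40)
T_{212}*u_2*v_1*w_2 = 1*-3*1*4 = -12  (running total: 28)
T_{221}*u_2*v_2*w_1 = 3*-3*0*-3 = 0  (running total: 28)
T_{222}*u_2*v_2*w_2 = 1*-3*0*4 = 0  (running total: 28)
S = 28

28


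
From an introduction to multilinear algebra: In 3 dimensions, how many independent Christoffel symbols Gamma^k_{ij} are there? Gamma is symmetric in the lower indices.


Christoffel symbols Gamma^k_{ij} are symmetric in i,j, so there are d * d(d+1)/2 independent symbols.
d = 3
d(d+1)/2 = 3 * 4 / 2 = 6
Total = 3 * 6 = 18

18


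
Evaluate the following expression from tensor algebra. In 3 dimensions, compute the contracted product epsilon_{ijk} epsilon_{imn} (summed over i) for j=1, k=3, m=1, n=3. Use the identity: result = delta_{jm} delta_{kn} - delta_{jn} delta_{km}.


Using the identity: epsilon_{ijk} epsilon_{imn} = delta_{jm} delta_{kn} - delta_{jn} delta_{km}.
delta_{11} = 1
delta_{33} = 1
delta_{13} = 0
delta_{31} = 0
Result = 1 * 1 - 0 * 0 = 1 - 0 = 1

1


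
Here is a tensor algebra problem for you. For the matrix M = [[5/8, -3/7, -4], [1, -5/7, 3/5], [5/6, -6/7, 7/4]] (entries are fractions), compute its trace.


The trace is the sum of diagonal entries.
Diagonal: M[1,1] = 5/8, M[2,2] = -5/7, M[3,3] = 7/4
Tr(M) = 5/8 + -5/7 + 7/4
Computing step by step:
After adding M[1,1]: 5/8
After adding M[2,2]: -5/56
After adding M[3,3]: 93/56
Tr(M) = 93/56

93/56


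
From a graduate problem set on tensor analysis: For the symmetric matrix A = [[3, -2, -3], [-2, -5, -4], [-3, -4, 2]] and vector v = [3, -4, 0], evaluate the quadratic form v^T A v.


First compute Av:
(Av)_1 = 3*3 + -2*-4 + -3*0 = 17
(Av)_2 = -2*3 + -5*-4 + -4*0 = 14
(Av)_3 = -3*3 + -4*-4 + 2*0 = 7
Av = [17, 14, 7]
Then v^T (Av) = 3*17 + -4*14 + 0*7
= 51 + -56 + 0 = -5

-5


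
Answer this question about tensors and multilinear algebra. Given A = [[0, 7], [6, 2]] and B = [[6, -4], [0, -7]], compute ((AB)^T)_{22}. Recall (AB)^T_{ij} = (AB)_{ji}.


(AB)^T_{ij} = (AB)_{ji} = sum_k A_{jk} B_{ki}.
For i=2, j=2 we need (AB)_{22}:
A_{21} * B_{12} = 6 * -4 = -24
A_{22} * B_{22} = 2 * -7 = -14
Sum = -24 + -14 = -38

-38


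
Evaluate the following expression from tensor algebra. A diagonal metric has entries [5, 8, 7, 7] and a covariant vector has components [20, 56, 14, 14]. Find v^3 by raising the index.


To raise an index with a diagonal metric: v^i = v_i / g_{ii}.
For index 3: v_3 = 14, g_{33} = 7
v^3 = 14 / 7 = 2

2


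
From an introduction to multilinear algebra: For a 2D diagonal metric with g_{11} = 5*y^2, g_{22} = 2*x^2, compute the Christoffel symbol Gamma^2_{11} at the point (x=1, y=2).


For a diagonal metric, Gamma^k_{ij} = (1/2) g^{kk} (dg_{ik}/dx_j + dg_{jk}/dx_i - dg_{ij}/dx_k).
The metric is diagonal, so g_{ab} = 0 for a != b.
At the given point: g_{11} = 20, g_{22} = 2
g^{22} = 1/2
dg_{12}/dx_1 = 0 (off-diagonal)
dg_{12}/dx_1 = 0 (off-diagonal)
dg_{11}/dx_2 = dg_{11}/dx_2 = 20
Numerator = 0 + 0 - 20 = -20
Gamma^2_{11} = -20 / (2 * 2) = -5

-5


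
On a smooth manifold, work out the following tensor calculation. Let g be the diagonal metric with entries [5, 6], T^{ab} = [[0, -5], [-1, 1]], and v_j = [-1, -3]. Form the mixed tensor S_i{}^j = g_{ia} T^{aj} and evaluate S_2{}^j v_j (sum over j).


Step 1: lower the first index. For a diagonal metric, g_{ia} T^{aj} = g_{ii} T^{ij} (no sum on i).
g_{22} = 6
S_2{}^1 = 6 * T^{21} = 6 * -1 = -6
S_2{}^2 = 6 * T^{22} = 6 * 1 = 6
Step 2: contract S_2{}^j with v_j.
S_2{}^1 * v_1 = -6 * -1 = 6
S_2{}^2 * v_2 = 6 * -3 = -18
Result = 6 + -18 = -12

-12


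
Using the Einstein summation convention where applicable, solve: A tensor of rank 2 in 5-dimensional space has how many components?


The number of components of a rank-r tensor in d dimensions is d^r.
Here d = 5 and r = 2.
5^2 = 25

25


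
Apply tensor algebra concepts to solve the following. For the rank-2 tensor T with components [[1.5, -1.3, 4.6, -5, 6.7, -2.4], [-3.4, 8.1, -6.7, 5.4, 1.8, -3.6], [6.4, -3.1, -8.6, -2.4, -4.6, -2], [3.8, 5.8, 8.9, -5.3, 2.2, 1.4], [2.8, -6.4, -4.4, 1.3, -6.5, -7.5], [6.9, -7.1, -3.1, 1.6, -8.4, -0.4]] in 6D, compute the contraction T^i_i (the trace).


The contraction (trace) of a rank-2 tensor is the sum of its diagonal elements.
Diagonal entries: A[1,1] = 1.5, A[2,2] = 8.1, A[3,3] = -8.6, A[4,4] = -5.3, A[5,5] = -6.5, A[6,6] = -0.4
Tr(A) = 1.5 + 8.1 + -8.6 + -5.3 + -6.5 + -0.4 = -11.2

-11.2


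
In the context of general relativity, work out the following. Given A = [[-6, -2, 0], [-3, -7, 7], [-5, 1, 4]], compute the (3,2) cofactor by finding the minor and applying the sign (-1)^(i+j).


To find cofactor C_{32}, delete row 3 and column 2.
The resulting 2x2 submatrix is: [[-6, 0], [-3, 7]]
Minor M_{32} = -6*7 - 0*-3
  = -42 - 0 = -42
Sign = (-1)^(3+2) = (-1)^5 = -1
Cofactor C_{32} = -1 * -42 = 42

42


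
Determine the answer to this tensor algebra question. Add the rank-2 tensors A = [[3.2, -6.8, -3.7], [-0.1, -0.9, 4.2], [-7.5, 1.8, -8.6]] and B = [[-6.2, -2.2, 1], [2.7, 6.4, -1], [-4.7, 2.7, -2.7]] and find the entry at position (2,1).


Tensor addition is component-wise: (A + B)_{ij} = A_{ij} + B_{ij}.
A_{21} = -0.1
B_{21} = 2.7
(A + B)_{21} = -0.1 + 2.7 = 2.6

2.6


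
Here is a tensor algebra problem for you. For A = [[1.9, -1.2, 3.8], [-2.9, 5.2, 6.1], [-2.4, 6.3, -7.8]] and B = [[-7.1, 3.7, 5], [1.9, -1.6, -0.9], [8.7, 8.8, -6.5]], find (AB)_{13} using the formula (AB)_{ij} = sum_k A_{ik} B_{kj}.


(AB)_{ij} = sum_k A_{ik} B_{kj}.
For i=1, j=3:
A_{11} * B_{13} = 1.9 * 5 = 9.5
A_{12} * B_{23} = -1.2 * -0.9 = 1.08
A_{13} * B_{33} = 3.8 * -6.5 = -24.7
Sum = 9.5 + 1.08 + -24.7 = -14.12

-14.12


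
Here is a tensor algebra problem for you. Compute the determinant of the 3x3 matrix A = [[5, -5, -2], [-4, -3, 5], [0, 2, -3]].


Expanding along the first row, det(A) = a11*M_11 - a12*M_12 + a13*M_13, where M_1j is the (1,j) minor.
Minor M_11 = -3*-3 - 5*2 = -1
Minor M_12 = -4*-3 - 5*0 = 12
Minor M_13 = -4*2 - -3*0 = -8
det = 5*(-1) - -5*(12) + -2*(-8)
    = -5 - -60 + 16
    = 71

71


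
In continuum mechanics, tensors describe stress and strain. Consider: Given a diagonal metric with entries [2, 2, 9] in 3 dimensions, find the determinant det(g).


For a diagonal metric, the determinant is the product of diagonal entries.
Diagonal entries: 2, 2, 9
det(g) = 2 * 2 * 9 = 36

36


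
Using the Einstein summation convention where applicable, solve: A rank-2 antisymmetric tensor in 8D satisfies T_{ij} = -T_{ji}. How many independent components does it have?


An antisymmetric rank-2 tensor satisfies A_{ij} = -A_{ji}, so diagonal entries are zero.
The independent components are the upper-triangular entries: C(n, 2) = n(n-1)/2.
n = 8
C(8, 2) = 8 * 7 / 2 = 56 / 2 = 28

28


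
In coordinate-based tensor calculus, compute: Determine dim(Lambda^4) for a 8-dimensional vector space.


The dimension of the space of p-forms on an n-dimensional space is C(n, p).
n = 8, p = 4
C(8, 4) = 8! / (4! * 4!) = 70

70


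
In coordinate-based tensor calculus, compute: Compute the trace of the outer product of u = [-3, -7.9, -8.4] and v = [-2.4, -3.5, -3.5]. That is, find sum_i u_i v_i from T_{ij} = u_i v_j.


The outer product gives T_{ij} = u_i v_j.
The trace (contraction) is Tr(T) = sum_i T_{ii} = sum_i u_i v_i.
Diagonal entries:
T_{11} = u_1 * v_1 = -3 * -2.4 = 7.2
T_{22} = u_2 * v_2 = -7.9 * -3.5 = 27.65
T_{33} = u_3 * v_3 = -8.4 * -3.5 = 29.4
Tr(T) = 7.2 + 27.65 + 29.4 = 64.25

64.25


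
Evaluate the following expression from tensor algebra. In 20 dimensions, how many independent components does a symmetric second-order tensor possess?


A symmetric rank-2 tensor in d dimensions has d(d+1)/2 independent components.
d = 20
d(d+1)/2 = 20 * 21 / 2 = 420 / 2 = 210

210


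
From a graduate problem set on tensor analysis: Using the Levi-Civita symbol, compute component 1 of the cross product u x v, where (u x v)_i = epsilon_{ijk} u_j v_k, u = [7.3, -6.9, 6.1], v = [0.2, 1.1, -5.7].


(u x v)_1 = sum_{j,k} epsilon_{1jk} u_j v_k. Only permutations of (1,2,3) contribute; the two non-zero terms are:
eps_{123} u_2 v_3 = 1 * -6.9 * -5.7 = 39.33
eps_{132} u_3 v_2 = -1 * 6.1 * 1.1 = -6.71
(u x v)_1 = 32.62

32.62


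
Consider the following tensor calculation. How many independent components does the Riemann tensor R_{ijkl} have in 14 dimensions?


The Riemann tensor in d dimensions has d^2(d^2 - 1)/12 independent components.
d = 14, so d^2 = 196
d^2 - 1 = 195
d^2(d^2 - 1) = 196 * 195 = 38220
Divide by 12: 38220 / 12 = 3185

3185


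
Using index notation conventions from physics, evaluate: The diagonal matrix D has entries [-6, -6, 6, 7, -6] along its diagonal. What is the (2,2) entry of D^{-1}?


For a diagonal matrix, the inverse has entries (D^{-1})_{ii} = 1/d_{ii}.
The diagonal entries are: d_{11} = -6, d_{22} = -6, d_{33} = 6, d_{44} = 7, d_{55} = -6
We need (D^{-1})_{22} = 1/d_{22} = 1/-6 = -1/6

-1/6


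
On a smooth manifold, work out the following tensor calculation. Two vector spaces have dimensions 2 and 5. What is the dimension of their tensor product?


The dimension of a tensor product is the product of dimensions.
dim(V) = 2, dim(W) = 5
dim(V (x) W) = 2 * 5 = 10

10


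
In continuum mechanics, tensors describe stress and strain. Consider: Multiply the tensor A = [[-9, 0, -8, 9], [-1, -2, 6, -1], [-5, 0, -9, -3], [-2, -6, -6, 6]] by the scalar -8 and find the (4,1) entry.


Scalar multiplication: (cA)_{ij} = c * A_{ij}.
c = -8
A_{41} = -2
(cA)_{41} = -8 * -2 = 16

16


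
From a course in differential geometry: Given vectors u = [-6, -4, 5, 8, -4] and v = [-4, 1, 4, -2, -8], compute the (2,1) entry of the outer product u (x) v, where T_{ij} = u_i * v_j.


The outer product entry T_{ij} = u_i * v_j.
We need i=2, j=1.
u_2 = -4, v_1 = -4
T_{2,1} = -4 * -4 = 16

16


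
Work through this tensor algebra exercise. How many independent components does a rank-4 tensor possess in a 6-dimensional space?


The number of components of a rank-r tensor in d dimensions is d^r.
Here d = 6 and r = 4.
6^4 = 1296

1296


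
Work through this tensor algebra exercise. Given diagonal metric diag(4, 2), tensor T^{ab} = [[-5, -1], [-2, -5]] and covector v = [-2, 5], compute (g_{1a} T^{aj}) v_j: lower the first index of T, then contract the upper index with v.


Step 1: lower the first index. For a diagonal metric, g_{ia} T^{aj} = g_{ii} T^{ij} (no sum on i).
g_{11} = 4
S_1{}^1 = 4 * T^{11} = 4 * -5 = -20
S_1{}^2 = 4 * T^{12} = 4 * -1 = -4
Step 2: contract S_1{}^j with v_j.
S_1{}^1 * v_1 = -20 * -2 = 40
S_1{}^2 * v_2 = -4 * 5 = -20
Result = 40 + -20 = 20

20


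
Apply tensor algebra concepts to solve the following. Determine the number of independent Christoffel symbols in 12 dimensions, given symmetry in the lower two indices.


Christoffel symbols Gamma^k_{ij} are symmetric in i,j, so there are d * d(d+1)/2 independent symbols.
d = 12
d(d+1)/2 = 12 * 13 / 2 = 78
Total = 12 * 78 = 936

936


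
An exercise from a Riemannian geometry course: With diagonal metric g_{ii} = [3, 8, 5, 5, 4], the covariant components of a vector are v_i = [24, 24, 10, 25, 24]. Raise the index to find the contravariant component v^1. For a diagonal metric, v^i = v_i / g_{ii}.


To raise an index with a diagonal metric: v^i = v_i / g_{ii}.
For index 1: v_1 = 24, g_{11} = 3
v^1 = 24 / 3 = 8

8


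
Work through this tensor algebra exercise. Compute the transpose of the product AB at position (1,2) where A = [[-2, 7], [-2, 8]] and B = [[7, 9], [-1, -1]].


(AB)^T_{ij} = (AB)_{ji} = sum_k A_{jk} B_{ki}.
For i=1, j=2 we need (AB)_{21}:
A_{21} * B_{11} = -2 * 7 = -14
A_{22} * B_{21} = 8 * -1 = -8
Sum = -14 + -8 = -22

-22


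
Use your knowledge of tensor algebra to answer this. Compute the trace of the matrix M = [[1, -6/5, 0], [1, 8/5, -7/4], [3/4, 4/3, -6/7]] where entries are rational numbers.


The trace is the sum of diagonal entries.
Diagonal: M[1,1] = 1, M[2,2] = 8/5, M[3,3] = -6/7
Tr(M) = 1 + 8/5 + -6/7
Computing step by step:
After adding M[1,1]: 1
After adding M[2,2]: 13/5
After adding M[3,3]: 61/35
Tr(M) = 61/35

61/35


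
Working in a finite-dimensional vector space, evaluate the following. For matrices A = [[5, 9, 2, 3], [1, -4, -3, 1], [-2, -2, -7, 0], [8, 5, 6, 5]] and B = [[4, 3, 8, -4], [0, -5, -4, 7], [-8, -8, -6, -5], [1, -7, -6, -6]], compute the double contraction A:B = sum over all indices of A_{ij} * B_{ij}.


A:B = sum over all i,j of A_{ij} * B_{ij}.
Row 1: 5*4=20, 9*3=27, 2*8=16, 3*-4=-12 => row sum = 51
Row 2: 1*0=0, -4*-5=20, -3*-4=12, 1*7=7 => row sum = 39
Row 3: -2*-8=16, -2*-8=16, -7*-6=42, 0*-5=0 => row sum = 74
Row 4: 8*1=8, 5*-7=-35, 6*-6=-36, 5*-6=-30 => row sum = -93
Total = 51 + 39 + 74 + -93 = 71

71


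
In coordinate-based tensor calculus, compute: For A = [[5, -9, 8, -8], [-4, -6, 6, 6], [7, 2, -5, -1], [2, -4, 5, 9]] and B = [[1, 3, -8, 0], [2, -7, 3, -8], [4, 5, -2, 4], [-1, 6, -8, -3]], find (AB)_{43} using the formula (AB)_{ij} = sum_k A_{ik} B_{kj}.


(AB)_{ij} = sum_k A_{ik} B_{kj}.
For i=4, j=3:
A_{41} * B_{13} = 2 * -8 = -16
A_{42} * B_{23} = -4 * 3 = -12
A_{43} * B_{33} = 5 * -2 = -10
A_{44} * B_{43} = 9 * -8 = -72
Sum = -16 + -12 + -10 + -72 = -110

-110


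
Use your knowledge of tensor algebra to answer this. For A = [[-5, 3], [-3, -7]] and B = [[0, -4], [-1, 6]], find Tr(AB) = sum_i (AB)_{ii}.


Tr(AB) = sum_i (AB)_{ii} where (AB)_{ii} = sum_k A_{ik} B_{ki}.
(AB)_{11} = -5*0 + 3*-1 = -3
(AB)_{22} = -3*-4 + -7*6 = -30
Tr(AB) = -3 + -30 = -33

-33


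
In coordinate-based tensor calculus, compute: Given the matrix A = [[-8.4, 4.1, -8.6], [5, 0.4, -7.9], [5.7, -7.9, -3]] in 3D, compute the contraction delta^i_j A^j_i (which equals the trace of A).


The contraction (trace) of a rank-2 tensor is the sum of its diagonal elements.
Diagonal entries: A[1,1] = -8.4, A[2,2] = 0.4, A[3,3] = -3
Tr(A) = -8.4 + 0.4 + -3 = -11

-11


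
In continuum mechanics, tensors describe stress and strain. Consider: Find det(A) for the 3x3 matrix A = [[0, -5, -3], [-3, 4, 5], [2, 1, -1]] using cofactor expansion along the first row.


Expanding along the first row, det(A) = a11*M_11 - a12*M_12 + a13*M_13, where M_1j is the (1,j) minor.
Minor M_11 = 4*-1 - 5*1 = -9
Minor M_12 = -3*-1 - 5*2 = -7
Minor M_13 = -3*1 - 4*2 = -11
det = 0*(-9) - -5*(-7) + -3*(-11)
    = 0 - 35 + 33
    = -2

-2


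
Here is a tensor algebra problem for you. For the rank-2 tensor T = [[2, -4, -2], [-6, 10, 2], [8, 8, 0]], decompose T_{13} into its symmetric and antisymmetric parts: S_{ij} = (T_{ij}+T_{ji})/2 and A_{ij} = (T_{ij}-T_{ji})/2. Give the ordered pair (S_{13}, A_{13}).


T_{13} = -2
T_{31} = 8
S_{13} = (-2 + 8)/2 = 6/2 = 3
A_{13} = (-2 - 8)/2 = -10/2 = -5
Check: S + A = 3 + -5 = -2 = T_{13}.

(3, -5)


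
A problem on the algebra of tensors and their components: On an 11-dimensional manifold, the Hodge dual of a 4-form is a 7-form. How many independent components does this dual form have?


The Hodge dual of a p-form on an n-dimensional manifold is an (n-p)-form.
n = 11, p = 4, so dual degree = 11 - 4 = 7
The number of components is C(n, n-p) = C(11, 7) = 330

330


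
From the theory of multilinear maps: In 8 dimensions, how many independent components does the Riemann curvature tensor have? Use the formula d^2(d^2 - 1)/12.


The Riemann tensor in d dimensions has d^2(d^2 - 1)/12 independent components.
d = 8, so d^2 = 64
d^2 - 1 = 63
d^2(d^2 - 1) = 64 * 63 = 4032
Divide by 12: 4032 / 12 = 336

336


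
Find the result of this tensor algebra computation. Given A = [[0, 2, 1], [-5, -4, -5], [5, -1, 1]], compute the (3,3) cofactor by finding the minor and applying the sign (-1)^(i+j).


To find cofactor C_{33}, delete row 3 and column 3.
The resulting 2x2 submatrix is: [[0, 2], [-5, -4]]
Minor M_{33} = 0*-4 - 2*-5
  = 0 - -10 = 10
Sign = (-1)^(3+3) = (-1)^6 = 1
Cofactor C_{33} = 1 * 10 = 10

10


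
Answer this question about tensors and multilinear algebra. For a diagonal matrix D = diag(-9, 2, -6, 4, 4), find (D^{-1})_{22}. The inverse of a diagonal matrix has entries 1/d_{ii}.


For a diagonal matrix, the inverse has entries (D^{-1})_{ii} = 1/d_{ii}.
The diagonal entries are: d_{11} = -9, d_{22} = 2, d_{33} = -6, d_{44} = 4, d_{55} = 4
We need (D^{-1})_{22} = 1/d_{22} = 1/2 = 1/2

1/2


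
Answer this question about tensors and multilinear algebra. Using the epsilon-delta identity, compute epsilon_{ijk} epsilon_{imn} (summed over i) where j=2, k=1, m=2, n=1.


Using the identity: epsilon_{ijk} epsilon_{imn} = delta_{jm} delta_{kn} - delta_{jn} delta_{km}.
delta_{22} = 1
delta_{11} = 1
delta_{21} = 0
delta_{12} = 0
Result = 1 * 1 - 0 * 0 = 1 - 0 = 1

1


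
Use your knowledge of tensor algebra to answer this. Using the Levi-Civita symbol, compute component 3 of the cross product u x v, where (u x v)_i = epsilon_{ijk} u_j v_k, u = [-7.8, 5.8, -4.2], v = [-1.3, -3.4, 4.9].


(u x v)_3 = sum_{j,k} epsilon_{3jk} u_j v_k. Only permutations of (1,2,3) contribute; the two non-zero terms are:
eps_{312} u_1 v_2 = 1 * -7.8 * -3.4 = 26.52
eps_{321} u_2 v_1 = -1 * 5.8 * -1.3 = 7.54
(u x v)_3 = 34.06

34.06


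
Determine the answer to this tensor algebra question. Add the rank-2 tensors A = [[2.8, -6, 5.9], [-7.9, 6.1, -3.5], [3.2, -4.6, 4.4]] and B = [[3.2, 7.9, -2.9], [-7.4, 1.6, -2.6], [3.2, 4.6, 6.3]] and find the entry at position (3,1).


Tensor addition is component-wise: (A + B)_{ij} = A_{ij} + B_{ij}.
A_{31} = 3.2
B_{31} = 3.2
(A + B)_{31} = 3.2 + 3.2 = 6.4

6.4


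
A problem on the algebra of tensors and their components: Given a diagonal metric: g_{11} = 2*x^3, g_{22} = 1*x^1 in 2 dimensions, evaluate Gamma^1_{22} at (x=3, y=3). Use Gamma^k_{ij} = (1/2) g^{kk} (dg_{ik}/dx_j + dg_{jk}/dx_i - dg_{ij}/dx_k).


For a diagonal metric, Gamma^k_{ij} = (1/2) g^{kk} (dg_{ik}/dx_j + dg_{jk}/dx_i - dg_{ij}/dx_k).
The metric is diagonal, so g_{ab} = 0 for a != b.
At the given point: g_{11} = 54, g_{22} = 3
g^{11} = 1/54
dg_{21}/dx_2 = 0 (off-diagonal)
dg_{21}/dx_2 = 0 (off-diagonal)
dg_{22}/dx_1 = dg_{22}/dx_1 = 1
Numerator = 0 + 0 - 1 = -1
Gamma^1_{22} = -1 / (2 * 54) = -1/108

-1/108


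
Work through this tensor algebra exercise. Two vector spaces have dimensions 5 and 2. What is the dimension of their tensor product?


The dimension of a tensor product is the product of dimensions.
dim(V) = 5, dim(W) = 2
dim(V (x) W) = 5 * 2 = 10

10


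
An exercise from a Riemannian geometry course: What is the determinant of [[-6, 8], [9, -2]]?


For a 2x2 matrix [[a, b], [c, d]], det = a*d - b*c.
a = -6, b = 8, c = 9, d = -2
a*d = -6 * -2 = 12
b*c = 8 * 9 = 72
det = 12 - 72 = -60

-60


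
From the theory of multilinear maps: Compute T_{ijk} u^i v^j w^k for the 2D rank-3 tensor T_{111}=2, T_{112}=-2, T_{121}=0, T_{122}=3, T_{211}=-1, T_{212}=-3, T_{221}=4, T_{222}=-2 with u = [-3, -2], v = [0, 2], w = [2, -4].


S = sum over i,j,k of T_{ijk} u_i v_j w_k. Expanding all 8 terms:
T_{111}*u_1*v_1*w_1 = 2*-3*0*2 = 0  (running total: 0)
T_{112}*u_1*v_1*w_2 = -2*-3*0*-4 = 0  (running total: 0)
T_{121}*u_1*v_2*w_1 = 0*-3*2*2 = 0  (running total: 0)
T_{122}*u_1*v_2*w_2 = 3*-3*2*-4 = 72  (running total: 72)
T_{211}*u_2*v_1*w_1 = -1*-2*0*2 = 0  (running total: 72)
T_{212}*u_2*v_1*w_2 = -3*-2*0*-4 = 0  (running total: 72)
T_{221}*u_2*v_2*w_1 = 4*-2*2*2 = -32  (running total: 40)
T_{222}*u_2*v_2*w_2 = -2*-2*2*-4 = -32  (running total: 8)
S = 8

8


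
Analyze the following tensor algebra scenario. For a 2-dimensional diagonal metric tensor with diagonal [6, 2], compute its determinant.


For a diagonal metric, the determinant is the product of diagonal entries.
Diagonal entries: 6, 2
det(g) = 6 * 2 = 12

12


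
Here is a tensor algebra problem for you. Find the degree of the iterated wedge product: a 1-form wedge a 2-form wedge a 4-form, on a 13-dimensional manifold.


The degree of a wedge product is the sum of the degrees of the individual forms.
Degrees: 1, 2, 4
Total degree = 1 + 2 + 4 = 7

7


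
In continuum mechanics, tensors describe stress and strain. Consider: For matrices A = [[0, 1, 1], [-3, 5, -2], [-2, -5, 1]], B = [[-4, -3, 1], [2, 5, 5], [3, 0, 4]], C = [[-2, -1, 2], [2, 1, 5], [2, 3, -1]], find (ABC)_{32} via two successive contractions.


(ABC)_{32} = sum_m (AB)_{3m} C_{m2}. First compute row 3 of AB.
(AB)_{31} = -2*-4 + -5*2 + 1*3 = 1
(AB)_{32} = -2*-3 + -5*5 + 1*0 = -19
(AB)_{33} = -2*1 + -5*5 + 1*4 = -23
Now contract with column 2 of C:
(AB)_{31} * C_{12} = 1 * -1 = -1
(AB)_{32} * C_{22} = -19 * 1 = -19
(AB)_{33} * C_{32} = -23 * 3 = -69
(ABC)_{32} = -1 + -19 + -69 = -89

-89


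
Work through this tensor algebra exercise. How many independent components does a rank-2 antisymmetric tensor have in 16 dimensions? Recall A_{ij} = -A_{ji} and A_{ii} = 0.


An antisymmetric rank-2 tensor satisfies A_{ij} = -A_{ji}, so diagonal entries are zero.
The independent components are the upper-triangular entries: C(n, 2) = n(n-1)/2.
n = 16
C(16, 2) = 16 * 15 / 2 = 240 / 2 = 120

120


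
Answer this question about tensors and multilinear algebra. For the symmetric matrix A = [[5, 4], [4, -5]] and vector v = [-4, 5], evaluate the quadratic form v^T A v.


First compute Av:
(Av)_1 = 5*-4 + 4*5 = 0
(Av)_2 = 4*-4 + -5*5 = -41
Av = [0, -41]
Then v^T (Av) = -4*0 + 5*-41
= 0 + -205 = -205

-205
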